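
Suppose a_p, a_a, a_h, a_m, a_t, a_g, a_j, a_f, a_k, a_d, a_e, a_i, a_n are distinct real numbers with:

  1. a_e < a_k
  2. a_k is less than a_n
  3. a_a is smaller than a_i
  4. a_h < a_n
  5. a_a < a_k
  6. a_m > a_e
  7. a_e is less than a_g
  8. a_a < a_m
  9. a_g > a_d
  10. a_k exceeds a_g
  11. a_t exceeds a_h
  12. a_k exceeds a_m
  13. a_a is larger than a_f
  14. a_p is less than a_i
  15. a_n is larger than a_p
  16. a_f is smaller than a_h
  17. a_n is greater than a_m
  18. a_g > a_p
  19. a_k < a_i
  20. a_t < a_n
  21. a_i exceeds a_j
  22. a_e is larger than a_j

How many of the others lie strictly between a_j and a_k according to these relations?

The relations place a_j below a_k. An element lies strictly between them when it is forced above a_j and also forced below a_k.
Above a_j: {a_e, a_g, a_m, a_i, a_n}. Below a_k: {a_f, a_d, a_p, a_e, a_a, a_g, a_m}.
Intersection: {a_e, a_g, a_m} — 3.

3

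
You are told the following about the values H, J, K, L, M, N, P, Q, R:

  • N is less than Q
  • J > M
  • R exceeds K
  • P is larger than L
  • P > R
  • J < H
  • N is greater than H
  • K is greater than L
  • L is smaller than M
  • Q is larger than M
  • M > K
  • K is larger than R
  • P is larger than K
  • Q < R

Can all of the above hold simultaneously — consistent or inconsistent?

inconsistent

Chaining the given relations yields K < M < J < H < N < Q < R, so K < R. But one relation states R < K. These cannot both hold.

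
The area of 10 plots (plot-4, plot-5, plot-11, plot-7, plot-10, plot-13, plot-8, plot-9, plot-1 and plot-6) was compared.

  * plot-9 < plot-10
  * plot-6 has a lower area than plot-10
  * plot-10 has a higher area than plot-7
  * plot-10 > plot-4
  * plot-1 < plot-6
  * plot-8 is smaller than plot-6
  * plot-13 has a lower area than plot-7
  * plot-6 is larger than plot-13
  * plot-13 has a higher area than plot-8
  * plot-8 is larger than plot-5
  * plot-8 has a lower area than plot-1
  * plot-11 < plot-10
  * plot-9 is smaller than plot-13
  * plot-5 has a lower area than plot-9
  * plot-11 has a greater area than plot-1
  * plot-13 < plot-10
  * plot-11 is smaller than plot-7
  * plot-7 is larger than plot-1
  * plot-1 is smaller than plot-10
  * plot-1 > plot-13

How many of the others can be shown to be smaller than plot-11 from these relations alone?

From plot-11 the given relations immediately reach plot-1.
From those, plot-8, plot-13 — 3 in total.
From those, plot-5, plot-9 — 5 in total.
Nothing else is reachable below plot-11; 5 in all.

5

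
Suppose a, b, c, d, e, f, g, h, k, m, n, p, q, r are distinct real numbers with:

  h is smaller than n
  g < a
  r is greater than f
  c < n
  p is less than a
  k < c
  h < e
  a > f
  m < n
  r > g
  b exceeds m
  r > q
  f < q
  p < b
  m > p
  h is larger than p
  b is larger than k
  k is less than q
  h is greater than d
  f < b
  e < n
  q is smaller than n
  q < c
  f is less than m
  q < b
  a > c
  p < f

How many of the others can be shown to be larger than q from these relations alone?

5

Directly above q: r, c, n, b.
One step further: a (5 so far).
Nothing else is reachable above q; 5 in all.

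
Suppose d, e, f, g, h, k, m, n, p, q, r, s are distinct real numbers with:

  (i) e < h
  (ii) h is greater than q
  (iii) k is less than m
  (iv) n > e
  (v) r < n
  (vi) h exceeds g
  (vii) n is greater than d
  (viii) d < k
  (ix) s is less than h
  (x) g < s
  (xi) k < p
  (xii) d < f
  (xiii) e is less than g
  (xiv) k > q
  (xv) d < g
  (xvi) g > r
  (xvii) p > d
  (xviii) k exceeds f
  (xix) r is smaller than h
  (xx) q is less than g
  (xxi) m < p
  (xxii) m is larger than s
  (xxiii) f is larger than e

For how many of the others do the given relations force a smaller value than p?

From p the given relations immediately reach d, k, m.
From those, f, q, s — 6 in total.
From those, e, g — 8 in total.
From those, r — 9 in total.
No other element is forced below p by the given relations, so the count is 9.

9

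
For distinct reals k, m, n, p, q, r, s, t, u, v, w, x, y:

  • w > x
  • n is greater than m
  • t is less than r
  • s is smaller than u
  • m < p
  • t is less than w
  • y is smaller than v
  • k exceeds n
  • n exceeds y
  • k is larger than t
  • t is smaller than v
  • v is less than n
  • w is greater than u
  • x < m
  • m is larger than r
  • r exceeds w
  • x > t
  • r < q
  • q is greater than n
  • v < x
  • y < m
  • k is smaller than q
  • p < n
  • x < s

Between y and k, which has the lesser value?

y

y < v and v < x give y < x.
Then x < s extends the chain to s.
Then s < u extends the chain to u.
Then u < w extends the chain to w.
Then w < r extends the chain to r.
Then r < m extends the chain to m.
Then m < p extends the chain to p.
With p < n: y < v < x < s < u < w < r < m < p < n.
With n < k: y < v < x < s < u < w < r < m < p < n < k.
So y < k; y is the smaller of the two.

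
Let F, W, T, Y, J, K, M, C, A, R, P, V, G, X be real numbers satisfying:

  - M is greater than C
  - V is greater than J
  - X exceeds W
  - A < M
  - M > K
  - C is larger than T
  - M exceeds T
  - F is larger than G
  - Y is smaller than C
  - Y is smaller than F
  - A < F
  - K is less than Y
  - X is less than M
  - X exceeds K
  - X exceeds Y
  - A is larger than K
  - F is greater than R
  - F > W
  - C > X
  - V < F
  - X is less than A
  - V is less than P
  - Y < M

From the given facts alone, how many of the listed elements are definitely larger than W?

The elements the relations force above W are X, C, A, M, F — no chain reaches any other.
That is 5.

5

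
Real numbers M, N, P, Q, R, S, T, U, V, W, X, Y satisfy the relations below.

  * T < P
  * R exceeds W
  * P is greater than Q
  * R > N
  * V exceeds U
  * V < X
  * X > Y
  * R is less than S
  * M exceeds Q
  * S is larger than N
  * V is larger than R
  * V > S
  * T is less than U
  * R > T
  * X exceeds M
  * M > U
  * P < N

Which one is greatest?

X

Q is not greatest since Q < P; T is not greatest since T < P; W is not greatest since W < R; U is not greatest since U < V; P is not greatest since P < N; N is not greatest since N < S; M is not greatest since M < X; R is not greatest since R < V; S is not greatest since S < V; V is not greatest since V < X; Y is not greatest since Y < X.
Only X has nothing above it, so X is the greatest.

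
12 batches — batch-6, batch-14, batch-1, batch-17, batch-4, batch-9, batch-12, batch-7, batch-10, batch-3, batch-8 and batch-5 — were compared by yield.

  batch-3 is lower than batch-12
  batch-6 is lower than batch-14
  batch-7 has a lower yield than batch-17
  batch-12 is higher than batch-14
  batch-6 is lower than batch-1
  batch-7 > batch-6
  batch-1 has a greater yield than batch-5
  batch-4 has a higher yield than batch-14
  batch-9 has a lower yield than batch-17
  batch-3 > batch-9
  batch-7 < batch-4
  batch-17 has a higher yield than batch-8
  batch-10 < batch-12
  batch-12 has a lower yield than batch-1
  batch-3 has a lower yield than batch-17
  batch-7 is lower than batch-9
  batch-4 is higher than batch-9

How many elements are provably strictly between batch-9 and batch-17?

Chaining upward from batch-9 reaches: batch-3, batch-12, batch-4, batch-1.
Chaining downward from batch-17 reaches: batch-6, batch-7, batch-8, batch-3.
Strictly between batch-9 and batch-17 are those in both lists: batch-3 — 1 element.

1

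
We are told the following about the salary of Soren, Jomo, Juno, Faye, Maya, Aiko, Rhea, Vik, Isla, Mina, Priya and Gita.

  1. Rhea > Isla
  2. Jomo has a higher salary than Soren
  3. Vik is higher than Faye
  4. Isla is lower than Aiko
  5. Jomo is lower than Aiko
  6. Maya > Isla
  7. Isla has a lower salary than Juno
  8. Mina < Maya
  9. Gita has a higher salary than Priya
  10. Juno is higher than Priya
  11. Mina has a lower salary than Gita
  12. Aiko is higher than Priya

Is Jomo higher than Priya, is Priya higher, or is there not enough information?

undetermined

Following every chain through Priya: above Priya we get Juno, Gita, Aiko.
Jomo is not reached, and no chain runs the other way from Jomo to Priya.
So the given relations leave the order of Priya and Jomo undetermined.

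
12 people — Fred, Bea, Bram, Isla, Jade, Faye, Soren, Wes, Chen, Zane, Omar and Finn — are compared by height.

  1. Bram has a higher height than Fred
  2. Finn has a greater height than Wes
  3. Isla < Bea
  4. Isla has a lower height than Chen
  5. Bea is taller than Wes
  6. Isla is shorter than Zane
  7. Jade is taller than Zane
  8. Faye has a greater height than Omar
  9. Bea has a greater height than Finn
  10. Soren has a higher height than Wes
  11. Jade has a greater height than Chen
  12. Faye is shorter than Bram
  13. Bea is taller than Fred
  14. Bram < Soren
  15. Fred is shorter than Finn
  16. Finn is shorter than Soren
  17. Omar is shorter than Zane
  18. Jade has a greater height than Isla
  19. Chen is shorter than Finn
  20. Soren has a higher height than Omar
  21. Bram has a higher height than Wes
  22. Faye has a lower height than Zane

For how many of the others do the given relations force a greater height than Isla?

Directly above Isla: Zane, Chen, Bea, Jade.
One step further: Finn (5 so far).
One step further: Soren (6 so far).
Nothing else is reachable above Isla; 6 in all.

6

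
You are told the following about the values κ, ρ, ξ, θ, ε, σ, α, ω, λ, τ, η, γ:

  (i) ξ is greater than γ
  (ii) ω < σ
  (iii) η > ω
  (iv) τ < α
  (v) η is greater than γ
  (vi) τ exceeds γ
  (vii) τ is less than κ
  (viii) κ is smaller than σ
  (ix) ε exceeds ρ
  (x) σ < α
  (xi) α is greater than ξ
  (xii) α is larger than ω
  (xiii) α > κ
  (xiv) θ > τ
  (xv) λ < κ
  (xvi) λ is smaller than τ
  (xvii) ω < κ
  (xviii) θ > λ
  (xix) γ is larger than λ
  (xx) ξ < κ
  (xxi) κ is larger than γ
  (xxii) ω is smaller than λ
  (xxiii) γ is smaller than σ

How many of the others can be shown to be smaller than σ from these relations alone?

Directly below σ: ω, γ, κ.
One step further: λ, ξ, τ (6 so far).
Nothing else is reachable below σ; 6 in all.

6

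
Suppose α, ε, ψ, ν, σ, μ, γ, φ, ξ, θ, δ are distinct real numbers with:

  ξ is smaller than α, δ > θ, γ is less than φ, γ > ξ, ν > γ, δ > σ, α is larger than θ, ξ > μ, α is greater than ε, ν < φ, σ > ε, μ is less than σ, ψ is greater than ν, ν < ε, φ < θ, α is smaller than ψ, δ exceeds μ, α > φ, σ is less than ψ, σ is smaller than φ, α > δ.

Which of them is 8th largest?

ν

Chaining the given pairs: μ < ξ < γ < ν < ε < σ < φ < θ < δ < α < ψ.
Counting 8 from the largest end gives ν.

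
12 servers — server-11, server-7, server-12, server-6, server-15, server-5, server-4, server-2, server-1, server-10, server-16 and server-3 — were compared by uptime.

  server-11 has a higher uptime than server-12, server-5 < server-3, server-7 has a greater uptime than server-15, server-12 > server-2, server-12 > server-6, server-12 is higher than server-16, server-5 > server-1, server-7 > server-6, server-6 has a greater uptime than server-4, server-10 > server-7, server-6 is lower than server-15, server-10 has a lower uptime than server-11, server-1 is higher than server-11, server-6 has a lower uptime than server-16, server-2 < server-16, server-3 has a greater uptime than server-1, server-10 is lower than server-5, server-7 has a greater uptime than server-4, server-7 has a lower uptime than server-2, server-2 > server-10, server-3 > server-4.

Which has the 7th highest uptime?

Piecing the relations together gives one ordering: server-4 < server-6 < server-15 < server-7 < server-10 < server-2 < server-16 < server-12 < server-11 < server-1 < server-5 < server-3.
The 7th largest is server-2.

server-2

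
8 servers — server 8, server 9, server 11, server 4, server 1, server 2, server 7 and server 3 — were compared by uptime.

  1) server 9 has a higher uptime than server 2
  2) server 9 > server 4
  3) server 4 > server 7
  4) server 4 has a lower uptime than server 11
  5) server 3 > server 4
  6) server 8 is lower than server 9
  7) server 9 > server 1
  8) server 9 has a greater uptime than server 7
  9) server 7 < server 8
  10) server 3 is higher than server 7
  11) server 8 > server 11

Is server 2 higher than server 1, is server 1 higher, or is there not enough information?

Following every chain through server 1: above server 1 we get server 9.
server 2 is not reached, and no chain runs the other way from server 2 to server 1.
So the given relations leave the order of server 1 and server 2 undetermined.

undetermined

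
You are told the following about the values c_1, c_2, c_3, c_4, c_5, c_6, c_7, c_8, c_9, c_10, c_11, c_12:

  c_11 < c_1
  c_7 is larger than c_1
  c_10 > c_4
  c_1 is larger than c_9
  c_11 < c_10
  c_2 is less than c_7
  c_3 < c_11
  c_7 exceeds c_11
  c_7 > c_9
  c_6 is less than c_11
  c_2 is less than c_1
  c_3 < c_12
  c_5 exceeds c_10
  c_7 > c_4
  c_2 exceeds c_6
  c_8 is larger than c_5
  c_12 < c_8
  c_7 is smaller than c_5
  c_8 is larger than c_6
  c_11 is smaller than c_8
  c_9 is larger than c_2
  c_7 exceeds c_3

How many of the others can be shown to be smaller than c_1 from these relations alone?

From c_1 the given relations immediately reach c_2, c_9, c_11.
From those, c_6, c_3 — 5 in total.
No other element is forced below c_1 by the given relations, so the count is 5.

5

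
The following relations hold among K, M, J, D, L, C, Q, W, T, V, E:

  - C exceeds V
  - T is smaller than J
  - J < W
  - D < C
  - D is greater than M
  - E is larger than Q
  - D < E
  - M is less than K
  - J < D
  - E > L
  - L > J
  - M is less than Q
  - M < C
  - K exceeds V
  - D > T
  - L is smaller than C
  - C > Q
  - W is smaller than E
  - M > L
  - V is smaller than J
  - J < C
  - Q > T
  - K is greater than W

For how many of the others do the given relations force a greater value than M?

5

From M the given relations immediately reach Q, D, C, K.
From those, E — 5 in total.
Nothing else is reachable above M; 5 in all.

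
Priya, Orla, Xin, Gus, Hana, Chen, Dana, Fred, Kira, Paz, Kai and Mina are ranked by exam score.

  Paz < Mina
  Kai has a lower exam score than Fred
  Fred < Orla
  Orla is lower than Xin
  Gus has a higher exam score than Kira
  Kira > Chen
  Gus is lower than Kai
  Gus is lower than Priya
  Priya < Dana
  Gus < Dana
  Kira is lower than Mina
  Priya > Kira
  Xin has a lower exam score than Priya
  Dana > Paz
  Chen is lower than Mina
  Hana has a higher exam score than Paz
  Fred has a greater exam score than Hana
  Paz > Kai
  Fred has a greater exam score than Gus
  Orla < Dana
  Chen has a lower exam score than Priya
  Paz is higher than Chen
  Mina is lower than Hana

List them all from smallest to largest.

Chen < Kira < Gus < Kai < Paz < Mina < Hana < Fred < Orla < Xin < Priya < Dana

Each adjacent pair is fixed by a given relation: Chen < Kira; Kira < Gus; Gus < Kai; Kai < Paz; Paz < Mina; Mina < Hana; Hana < Fred; Fred < Orla; Orla < Xin; Xin < Priya; Priya < Dana. Chaining them end to end gives the full order.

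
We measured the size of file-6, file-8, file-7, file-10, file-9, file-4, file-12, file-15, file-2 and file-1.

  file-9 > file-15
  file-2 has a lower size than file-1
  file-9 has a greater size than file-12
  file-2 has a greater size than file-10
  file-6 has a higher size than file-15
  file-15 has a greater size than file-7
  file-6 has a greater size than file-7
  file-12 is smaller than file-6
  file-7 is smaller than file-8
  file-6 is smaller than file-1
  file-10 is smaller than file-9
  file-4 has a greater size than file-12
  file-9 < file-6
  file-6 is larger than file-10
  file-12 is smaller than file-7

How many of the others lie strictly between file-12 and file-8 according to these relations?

1

The relations place file-12 below file-8. An element lies strictly between them when it is forced above file-12 and also forced below file-8.
Above file-12: {file-7, file-15, file-9, file-6, file-4, file-1}. Below file-8: {file-7}.
Intersection: {file-7} — 1.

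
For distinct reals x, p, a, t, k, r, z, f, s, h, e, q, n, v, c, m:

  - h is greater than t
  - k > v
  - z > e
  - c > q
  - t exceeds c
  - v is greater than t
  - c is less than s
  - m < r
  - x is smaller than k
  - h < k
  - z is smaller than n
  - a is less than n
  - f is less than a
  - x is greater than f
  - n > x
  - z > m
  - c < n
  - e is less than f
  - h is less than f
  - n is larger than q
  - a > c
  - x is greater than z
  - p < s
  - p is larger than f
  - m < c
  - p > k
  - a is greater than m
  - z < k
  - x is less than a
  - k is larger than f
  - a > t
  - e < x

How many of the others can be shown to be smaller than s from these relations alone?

12

Directly below s: c, p.
One step further: m, q, f, k (6 so far).
One step further: e, h, z, x, v (11 so far).
One step further: t (12 so far).
Nothing else is reachable below s; 12 in all.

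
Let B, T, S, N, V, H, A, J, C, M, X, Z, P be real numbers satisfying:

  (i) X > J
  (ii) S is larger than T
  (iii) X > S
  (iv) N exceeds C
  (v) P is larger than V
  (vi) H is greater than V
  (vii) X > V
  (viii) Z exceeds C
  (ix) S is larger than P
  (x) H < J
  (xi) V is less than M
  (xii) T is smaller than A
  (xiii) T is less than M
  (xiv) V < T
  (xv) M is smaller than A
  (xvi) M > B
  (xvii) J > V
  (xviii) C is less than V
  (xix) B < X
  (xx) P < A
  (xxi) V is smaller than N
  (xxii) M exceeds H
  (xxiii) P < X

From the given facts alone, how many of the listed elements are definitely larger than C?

The elements the relations force above C are V, Z, H, N, P, T, M, J, A, S, X — no chain reaches any other.
That is 11.

11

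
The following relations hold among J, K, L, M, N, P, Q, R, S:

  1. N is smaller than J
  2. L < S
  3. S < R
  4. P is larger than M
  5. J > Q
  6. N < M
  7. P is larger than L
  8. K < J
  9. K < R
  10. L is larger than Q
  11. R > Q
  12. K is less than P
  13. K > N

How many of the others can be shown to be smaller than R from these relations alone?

The elements the relations force below R are N, Q, K, L, S — no chain reaches any other.
That is 5.

5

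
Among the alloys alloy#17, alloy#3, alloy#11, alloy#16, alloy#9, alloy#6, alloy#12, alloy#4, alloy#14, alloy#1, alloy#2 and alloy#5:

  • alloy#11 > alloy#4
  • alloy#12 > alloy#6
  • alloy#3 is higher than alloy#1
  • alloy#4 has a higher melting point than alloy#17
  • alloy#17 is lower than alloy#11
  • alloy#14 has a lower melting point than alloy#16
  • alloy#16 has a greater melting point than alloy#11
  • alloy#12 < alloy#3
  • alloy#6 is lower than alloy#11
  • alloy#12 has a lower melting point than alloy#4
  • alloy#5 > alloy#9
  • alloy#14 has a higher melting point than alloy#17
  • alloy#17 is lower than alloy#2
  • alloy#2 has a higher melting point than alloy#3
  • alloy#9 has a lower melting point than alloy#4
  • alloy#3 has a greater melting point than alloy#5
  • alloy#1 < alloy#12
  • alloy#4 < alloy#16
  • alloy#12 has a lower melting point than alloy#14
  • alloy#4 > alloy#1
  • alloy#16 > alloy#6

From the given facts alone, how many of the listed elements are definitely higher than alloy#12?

6

Directly above alloy#12: alloy#4, alloy#14, alloy#3.
One step further: alloy#2, alloy#11, alloy#16 (6 so far).
No other element is forced above alloy#12 by the given relations, so the count is 6.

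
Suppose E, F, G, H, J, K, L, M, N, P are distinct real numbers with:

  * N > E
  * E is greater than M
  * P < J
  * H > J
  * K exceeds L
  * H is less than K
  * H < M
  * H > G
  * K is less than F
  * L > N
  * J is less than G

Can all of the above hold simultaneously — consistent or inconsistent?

Every relation is compatible with P < J < G < H < M < E < N < L < K < F; the set is consistent.

consistent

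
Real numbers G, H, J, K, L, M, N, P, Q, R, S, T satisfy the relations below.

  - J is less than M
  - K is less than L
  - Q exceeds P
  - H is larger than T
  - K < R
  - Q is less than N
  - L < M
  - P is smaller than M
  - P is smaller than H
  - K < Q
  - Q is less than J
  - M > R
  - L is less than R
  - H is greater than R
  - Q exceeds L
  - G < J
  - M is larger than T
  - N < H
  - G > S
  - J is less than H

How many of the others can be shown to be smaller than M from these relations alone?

The elements the relations force below M are S, K, L, P, Q, R, G, J, T — no chain reaches any other.
That is 9.

9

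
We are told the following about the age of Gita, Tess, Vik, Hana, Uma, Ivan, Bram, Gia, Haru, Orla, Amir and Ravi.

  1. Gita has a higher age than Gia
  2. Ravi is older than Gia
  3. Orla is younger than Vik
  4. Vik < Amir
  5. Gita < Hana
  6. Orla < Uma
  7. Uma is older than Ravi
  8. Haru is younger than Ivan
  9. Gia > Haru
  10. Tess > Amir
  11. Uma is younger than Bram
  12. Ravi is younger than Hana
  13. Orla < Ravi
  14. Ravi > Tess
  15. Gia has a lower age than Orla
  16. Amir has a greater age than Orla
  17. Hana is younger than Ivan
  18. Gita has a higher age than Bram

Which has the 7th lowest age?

Piecing the relations together gives one ordering: Haru < Gia < Orla < Vik < Amir < Tess < Ravi < Uma < Bram < Gita < Hana < Ivan.
The 7th smallest is Ravi.

Ravi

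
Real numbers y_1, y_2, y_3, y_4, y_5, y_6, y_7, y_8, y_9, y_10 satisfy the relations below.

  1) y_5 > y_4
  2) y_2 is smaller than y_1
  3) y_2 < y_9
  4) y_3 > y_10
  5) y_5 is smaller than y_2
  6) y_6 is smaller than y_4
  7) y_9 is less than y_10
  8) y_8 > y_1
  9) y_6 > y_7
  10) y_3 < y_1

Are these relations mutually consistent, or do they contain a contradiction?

Every relation is compatible with y_7 < y_6 < y_4 < y_5 < y_2 < y_9 < y_10 < y_3 < y_1 < y_8; the set is consistent.

consistent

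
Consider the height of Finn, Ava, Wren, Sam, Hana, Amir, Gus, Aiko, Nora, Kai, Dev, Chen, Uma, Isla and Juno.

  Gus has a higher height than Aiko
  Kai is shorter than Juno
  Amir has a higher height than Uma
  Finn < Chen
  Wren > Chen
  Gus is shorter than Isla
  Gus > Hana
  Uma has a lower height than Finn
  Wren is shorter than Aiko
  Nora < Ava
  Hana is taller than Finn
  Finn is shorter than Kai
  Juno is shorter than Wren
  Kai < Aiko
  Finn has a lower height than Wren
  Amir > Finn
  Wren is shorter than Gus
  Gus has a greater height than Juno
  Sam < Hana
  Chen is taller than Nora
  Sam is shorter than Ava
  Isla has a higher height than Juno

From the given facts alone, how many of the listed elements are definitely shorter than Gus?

10

The elements the relations force below Gus are Nora, Uma, Finn, Sam, Kai, Juno, Hana, Chen, Wren, Aiko — no chain reaches any other.
That is 10.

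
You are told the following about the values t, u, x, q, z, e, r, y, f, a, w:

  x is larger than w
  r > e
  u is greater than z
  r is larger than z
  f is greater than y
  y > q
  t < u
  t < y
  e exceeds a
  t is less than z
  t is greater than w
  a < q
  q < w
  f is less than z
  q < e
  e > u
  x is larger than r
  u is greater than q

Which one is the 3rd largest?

e

Chaining the given pairs: a < q < w < t < y < f < z < u < e < r < x.
The 3rd largest is e.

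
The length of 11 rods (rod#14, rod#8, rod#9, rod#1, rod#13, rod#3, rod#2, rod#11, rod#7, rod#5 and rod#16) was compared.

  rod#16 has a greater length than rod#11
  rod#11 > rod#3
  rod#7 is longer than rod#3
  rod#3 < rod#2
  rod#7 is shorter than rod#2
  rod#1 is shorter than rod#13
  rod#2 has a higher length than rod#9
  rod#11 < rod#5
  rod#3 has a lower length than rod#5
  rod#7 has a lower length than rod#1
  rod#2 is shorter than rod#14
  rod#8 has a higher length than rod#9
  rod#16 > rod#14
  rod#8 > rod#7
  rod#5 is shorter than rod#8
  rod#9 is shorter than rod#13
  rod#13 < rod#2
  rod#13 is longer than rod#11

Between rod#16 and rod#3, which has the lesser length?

rod#3

The relevant relations are rod#3 < rod#7; rod#7 < rod#1; rod#1 < rod#13; rod#13 < rod#2; rod#2 < rod#14; rod#14 < rod#16.
Together: rod#3 < rod#7 < rod#1 < rod#13 < rod#2 < rod#14 < rod#16.
So rod#3 < rod#16; rod#3 is the shorter of the two.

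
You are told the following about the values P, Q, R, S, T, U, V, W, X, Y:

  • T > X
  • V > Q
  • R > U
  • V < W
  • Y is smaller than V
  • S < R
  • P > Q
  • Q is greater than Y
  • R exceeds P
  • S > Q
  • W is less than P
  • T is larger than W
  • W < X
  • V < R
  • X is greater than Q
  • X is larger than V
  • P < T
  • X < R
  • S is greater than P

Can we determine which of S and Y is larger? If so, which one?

Y < Q and Q < V give Y < V.
With V < W: Y < Q < V < W.
Then W < P extends the chain to P.
With P < S: Y < Q < V < W < P < S.
So S is larger.

S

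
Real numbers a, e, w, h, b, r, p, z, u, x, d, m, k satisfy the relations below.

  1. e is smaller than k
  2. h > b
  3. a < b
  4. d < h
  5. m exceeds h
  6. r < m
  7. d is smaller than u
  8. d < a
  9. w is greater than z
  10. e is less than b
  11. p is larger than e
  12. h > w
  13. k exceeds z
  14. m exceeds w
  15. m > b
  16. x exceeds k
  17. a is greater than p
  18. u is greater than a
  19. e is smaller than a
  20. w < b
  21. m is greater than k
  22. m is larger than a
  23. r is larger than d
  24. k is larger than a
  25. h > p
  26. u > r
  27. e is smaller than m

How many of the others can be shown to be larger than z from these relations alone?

6

The elements the relations force above z are w, k, b, x, h, m — no chain reaches any other.
That is 6.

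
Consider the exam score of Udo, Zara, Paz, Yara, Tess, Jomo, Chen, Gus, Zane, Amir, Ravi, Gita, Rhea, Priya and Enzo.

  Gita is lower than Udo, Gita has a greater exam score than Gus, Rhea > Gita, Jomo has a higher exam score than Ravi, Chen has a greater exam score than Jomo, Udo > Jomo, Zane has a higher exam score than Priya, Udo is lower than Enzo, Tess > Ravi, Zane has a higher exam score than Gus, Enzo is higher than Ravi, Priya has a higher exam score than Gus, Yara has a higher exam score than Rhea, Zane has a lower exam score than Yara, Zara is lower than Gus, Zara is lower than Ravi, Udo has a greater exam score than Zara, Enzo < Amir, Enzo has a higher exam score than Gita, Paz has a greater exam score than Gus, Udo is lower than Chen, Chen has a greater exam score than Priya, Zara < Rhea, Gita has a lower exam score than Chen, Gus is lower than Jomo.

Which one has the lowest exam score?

Ravi is not least since Zara < Ravi; Gus is not least since Zara < Gus; Priya is not least since Gus < Priya; Zane is not least since Priya < Zane; Jomo is not least since Gus < Jomo; Gita is not least since Gus < Gita; Rhea is not least since Zara < Rhea; Udo is not least since Zara < Udo; Yara is not least since Zane < Yara; Enzo is not least since Gita < Enzo; Amir is not least since Enzo < Amir; Chen is not least since Gita < Chen; Tess is not least since Ravi < Tess; Paz is not least since Gus < Paz.
Only Zara has nothing below it, so Zara is the lowest exam score.

Zara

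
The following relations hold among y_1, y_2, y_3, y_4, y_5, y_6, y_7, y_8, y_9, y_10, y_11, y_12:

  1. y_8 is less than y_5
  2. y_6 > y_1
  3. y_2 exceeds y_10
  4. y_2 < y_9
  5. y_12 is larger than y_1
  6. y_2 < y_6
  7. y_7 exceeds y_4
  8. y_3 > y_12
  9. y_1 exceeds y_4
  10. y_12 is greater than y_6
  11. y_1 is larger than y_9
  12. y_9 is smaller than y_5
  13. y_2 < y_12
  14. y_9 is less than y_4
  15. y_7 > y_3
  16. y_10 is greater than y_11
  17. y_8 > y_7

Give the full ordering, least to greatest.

The consecutive links are each given: y_11 < y_10; y_10 < y_2; y_2 < y_9; y_9 < y_4; y_4 < y_1; y_1 < y_6; y_6 < y_12; y_12 < y_3; y_3 < y_7; y_7 < y_8; y_8 < y_5.

y_11 < y_10 < y_2 < y_9 < y_4 < y_1 < y_6 < y_12 < y_3 < y_7 < y_8 < y_5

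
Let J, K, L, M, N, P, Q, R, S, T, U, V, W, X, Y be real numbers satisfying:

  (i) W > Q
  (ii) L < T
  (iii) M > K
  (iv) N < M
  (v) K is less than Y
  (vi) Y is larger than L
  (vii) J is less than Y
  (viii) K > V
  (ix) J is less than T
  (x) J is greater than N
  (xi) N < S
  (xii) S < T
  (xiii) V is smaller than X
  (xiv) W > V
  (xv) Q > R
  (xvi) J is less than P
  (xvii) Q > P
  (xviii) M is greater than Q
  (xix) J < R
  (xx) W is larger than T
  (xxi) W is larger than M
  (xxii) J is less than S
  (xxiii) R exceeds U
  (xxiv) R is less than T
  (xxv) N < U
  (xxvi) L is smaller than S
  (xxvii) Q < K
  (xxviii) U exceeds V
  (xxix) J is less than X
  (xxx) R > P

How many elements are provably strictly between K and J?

Chaining upward from J reaches: P, R, Q, X, S, T, M, Y, W.
Chaining downward from K reaches: V, N, P, U, R, Q.
Strictly between J and K are those in both lists: P, R, Q — 3 elements.

3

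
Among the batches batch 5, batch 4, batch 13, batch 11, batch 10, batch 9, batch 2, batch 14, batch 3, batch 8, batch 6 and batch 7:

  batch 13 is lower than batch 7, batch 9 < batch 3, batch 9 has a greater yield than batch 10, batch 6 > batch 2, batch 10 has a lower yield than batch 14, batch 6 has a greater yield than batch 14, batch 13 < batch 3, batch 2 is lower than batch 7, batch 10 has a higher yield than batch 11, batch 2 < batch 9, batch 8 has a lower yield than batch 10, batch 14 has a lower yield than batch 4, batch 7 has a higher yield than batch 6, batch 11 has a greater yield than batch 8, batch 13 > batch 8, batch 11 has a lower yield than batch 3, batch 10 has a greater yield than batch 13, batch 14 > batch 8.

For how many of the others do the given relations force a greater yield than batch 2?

4

Directly above batch 2: batch 9, batch 6, batch 7.
One step further: batch 3 (4 so far).
Nothing else is reachable above batch 2; 4 in all.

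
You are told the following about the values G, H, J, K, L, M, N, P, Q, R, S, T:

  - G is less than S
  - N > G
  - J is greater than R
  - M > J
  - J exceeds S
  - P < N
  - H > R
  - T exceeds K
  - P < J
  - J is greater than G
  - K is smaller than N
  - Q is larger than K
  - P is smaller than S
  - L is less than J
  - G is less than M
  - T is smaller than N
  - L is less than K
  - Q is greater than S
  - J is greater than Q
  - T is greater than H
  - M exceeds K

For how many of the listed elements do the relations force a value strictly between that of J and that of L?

2

Chaining upward from L reaches: K, Q, T, N, M.
Chaining downward from J reaches: G, P, R, K, S, Q.
Strictly between L and J are those in both lists: K, Q — 2 elements.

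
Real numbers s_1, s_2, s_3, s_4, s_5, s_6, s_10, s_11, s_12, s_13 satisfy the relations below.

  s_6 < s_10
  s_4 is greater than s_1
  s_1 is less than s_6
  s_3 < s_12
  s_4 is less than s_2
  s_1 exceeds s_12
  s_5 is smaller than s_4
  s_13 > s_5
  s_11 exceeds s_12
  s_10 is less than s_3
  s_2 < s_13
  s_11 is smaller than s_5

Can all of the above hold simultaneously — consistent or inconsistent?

inconsistent

Chaining the given relations yields s_1 < s_6 < s_10 < s_3 < s_12, so s_1 < s_12. But one relation states s_12 < s_1. These cannot both hold.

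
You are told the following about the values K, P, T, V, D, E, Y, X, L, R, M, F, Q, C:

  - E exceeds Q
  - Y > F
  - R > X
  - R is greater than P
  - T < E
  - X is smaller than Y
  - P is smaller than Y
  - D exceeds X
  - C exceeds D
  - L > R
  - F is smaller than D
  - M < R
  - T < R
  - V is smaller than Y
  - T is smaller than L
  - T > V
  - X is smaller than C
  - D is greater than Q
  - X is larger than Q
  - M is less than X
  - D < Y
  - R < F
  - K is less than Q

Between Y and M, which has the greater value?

Y

Following the relations from M: M < X < R < F < D < Y.
So M < Y; Y is the larger of the two.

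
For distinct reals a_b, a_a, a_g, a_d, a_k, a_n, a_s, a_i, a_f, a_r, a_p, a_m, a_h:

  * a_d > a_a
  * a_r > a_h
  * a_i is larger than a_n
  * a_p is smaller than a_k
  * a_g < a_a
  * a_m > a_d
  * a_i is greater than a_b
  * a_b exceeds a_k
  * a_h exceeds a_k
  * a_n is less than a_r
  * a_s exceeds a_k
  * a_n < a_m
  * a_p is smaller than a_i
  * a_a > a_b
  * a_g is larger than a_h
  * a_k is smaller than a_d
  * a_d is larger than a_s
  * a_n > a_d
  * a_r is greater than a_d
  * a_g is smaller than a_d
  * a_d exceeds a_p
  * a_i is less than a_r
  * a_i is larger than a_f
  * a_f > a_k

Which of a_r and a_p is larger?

Chaining the given relations: a_p < a_k < a_h < a_g < a_a < a_d < a_n < a_i < a_r.
So a_p < a_r; a_r is the larger of the two.

a_r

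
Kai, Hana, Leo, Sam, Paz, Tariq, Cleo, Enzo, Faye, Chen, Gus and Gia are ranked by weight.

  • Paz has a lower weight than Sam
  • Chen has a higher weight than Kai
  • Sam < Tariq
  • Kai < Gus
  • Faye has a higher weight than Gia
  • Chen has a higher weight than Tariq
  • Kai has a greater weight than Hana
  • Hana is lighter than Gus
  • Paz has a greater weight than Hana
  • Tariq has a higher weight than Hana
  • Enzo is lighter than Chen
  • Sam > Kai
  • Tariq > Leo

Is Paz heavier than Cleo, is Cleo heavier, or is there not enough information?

undetermined

Following every chain through Paz: above Paz we get Sam, Tariq, Chen; below Paz we get Hana.
Cleo is not reached, and no chain runs the other way from Cleo to Paz.
So the given relations leave the order of Paz and Cleo undetermined.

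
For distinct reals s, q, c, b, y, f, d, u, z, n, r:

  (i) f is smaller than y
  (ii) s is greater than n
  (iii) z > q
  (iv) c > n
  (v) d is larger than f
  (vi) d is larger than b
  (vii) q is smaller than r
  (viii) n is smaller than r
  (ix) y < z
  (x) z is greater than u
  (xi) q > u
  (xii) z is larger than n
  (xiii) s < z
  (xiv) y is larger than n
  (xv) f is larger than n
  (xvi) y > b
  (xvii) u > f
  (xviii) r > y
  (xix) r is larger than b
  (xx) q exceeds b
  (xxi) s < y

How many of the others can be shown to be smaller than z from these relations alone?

Directly below z: n, s, u, q, y.
One step further: b, f (7 so far).
Nothing else is reachable below z; 7 in all.

7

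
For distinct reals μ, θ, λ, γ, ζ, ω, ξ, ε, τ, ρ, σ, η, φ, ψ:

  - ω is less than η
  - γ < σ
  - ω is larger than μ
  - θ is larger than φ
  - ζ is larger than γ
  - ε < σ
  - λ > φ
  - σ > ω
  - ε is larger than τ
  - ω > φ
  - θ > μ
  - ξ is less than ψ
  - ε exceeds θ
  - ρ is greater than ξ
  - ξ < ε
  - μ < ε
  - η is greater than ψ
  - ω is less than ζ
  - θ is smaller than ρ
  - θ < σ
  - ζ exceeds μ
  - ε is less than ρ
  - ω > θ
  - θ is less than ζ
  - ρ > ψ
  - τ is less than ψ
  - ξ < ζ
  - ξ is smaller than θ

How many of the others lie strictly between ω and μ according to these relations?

1

Chaining upward from μ reaches: θ, ζ, η, ε, σ, ρ.
Chaining downward from ω reaches: φ, ξ, θ.
Strictly between μ and ω are those in both lists: θ — 1 element.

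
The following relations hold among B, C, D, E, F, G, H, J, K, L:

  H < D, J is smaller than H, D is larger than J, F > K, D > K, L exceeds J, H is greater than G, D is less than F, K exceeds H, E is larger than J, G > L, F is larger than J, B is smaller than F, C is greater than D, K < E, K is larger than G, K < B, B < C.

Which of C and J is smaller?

J

J < L and L < G give J < G.
With G < H: J < L < G < H.
With H < K: J < L < G < H < K.
With K < D: J < L < G < H < K < D.
With D < C: J < L < G < H < K < D < C.
So J < C; J is the smaller of the two.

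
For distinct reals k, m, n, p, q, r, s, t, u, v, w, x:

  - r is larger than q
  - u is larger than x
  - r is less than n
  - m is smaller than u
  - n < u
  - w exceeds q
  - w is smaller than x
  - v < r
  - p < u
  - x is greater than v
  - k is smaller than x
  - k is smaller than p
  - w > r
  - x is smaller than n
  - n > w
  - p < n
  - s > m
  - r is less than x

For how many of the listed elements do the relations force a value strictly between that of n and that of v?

3

Chaining upward from v reaches: r, w, x, u.
Chaining downward from n reaches: q, k, r, p, w, x.
Strictly between v and n are those in both lists: r, w, x — 3 elements.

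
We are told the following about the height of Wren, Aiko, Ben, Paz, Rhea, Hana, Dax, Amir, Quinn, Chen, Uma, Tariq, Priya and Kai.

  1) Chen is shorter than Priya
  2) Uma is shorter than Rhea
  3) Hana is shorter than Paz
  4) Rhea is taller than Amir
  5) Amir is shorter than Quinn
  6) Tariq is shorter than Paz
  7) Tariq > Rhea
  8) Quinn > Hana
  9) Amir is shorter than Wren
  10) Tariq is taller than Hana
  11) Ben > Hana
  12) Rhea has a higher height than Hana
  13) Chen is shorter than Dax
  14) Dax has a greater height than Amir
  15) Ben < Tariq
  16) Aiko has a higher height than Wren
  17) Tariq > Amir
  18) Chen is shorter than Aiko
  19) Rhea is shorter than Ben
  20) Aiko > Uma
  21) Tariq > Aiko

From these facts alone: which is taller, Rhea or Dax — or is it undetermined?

Following every chain through Dax: below Dax we get Amir, Chen.
Rhea is not reached, and no chain runs the other way from Rhea to Dax.
So the given relations leave the order of Dax and Rhea undetermined.

undetermined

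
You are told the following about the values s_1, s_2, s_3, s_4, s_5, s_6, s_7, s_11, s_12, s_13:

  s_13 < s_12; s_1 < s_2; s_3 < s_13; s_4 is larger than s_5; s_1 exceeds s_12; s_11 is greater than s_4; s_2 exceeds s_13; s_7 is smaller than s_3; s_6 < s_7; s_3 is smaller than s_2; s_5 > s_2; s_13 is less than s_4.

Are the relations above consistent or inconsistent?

Every relation is compatible with s_6 < s_7 < s_3 < s_13 < s_12 < s_1 < s_2 < s_5 < s_4 < s_11; the set is consistent.

consistent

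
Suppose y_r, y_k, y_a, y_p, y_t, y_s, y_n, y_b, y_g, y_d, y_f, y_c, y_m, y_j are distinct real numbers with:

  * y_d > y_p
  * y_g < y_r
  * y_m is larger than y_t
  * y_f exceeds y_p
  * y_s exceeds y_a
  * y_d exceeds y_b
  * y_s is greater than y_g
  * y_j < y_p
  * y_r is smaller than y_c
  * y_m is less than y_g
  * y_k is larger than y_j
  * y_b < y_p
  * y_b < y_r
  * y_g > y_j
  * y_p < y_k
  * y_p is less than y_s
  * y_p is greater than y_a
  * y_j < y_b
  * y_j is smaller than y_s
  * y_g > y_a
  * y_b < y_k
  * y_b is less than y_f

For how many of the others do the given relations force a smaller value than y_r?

From y_r the given relations immediately reach y_b, y_g.
From those, y_j, y_m, y_a — 5 in total.
From those, y_t — 6 in total.
No other element is forced below y_r by the given relations, so the count is 6.

6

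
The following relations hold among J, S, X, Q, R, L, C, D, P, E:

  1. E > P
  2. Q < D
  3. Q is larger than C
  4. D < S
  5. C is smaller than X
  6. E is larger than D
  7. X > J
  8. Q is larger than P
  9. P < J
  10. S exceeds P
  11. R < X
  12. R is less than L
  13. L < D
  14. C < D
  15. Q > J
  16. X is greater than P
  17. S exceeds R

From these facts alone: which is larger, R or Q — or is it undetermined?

undetermined

Following every chain through R: above R we get L, D, X, E, S.
Q is not reached, and no chain runs the other way from Q to R.
So the given relations leave the order of R and Q undetermined.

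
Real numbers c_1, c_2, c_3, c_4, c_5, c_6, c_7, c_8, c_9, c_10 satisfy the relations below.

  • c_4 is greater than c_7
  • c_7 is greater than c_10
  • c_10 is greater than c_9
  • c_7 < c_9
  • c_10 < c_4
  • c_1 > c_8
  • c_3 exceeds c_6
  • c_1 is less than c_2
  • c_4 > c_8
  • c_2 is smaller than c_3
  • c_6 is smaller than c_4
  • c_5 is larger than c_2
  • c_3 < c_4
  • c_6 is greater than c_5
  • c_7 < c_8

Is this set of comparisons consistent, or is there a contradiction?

inconsistent

Chaining the given relations yields c_9 < c_10 < c_7, so c_9 < c_7. But one relation states c_7 < c_9. These cannot both hold.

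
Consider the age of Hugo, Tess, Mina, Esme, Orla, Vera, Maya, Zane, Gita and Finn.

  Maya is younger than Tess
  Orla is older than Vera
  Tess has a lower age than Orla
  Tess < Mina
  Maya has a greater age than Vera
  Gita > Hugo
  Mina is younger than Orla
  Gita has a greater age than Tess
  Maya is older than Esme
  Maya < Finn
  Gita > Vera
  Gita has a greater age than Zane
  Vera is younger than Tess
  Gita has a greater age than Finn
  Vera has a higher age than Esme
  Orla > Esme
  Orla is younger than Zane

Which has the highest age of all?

Chaining downward from Gita: directly below it, Hugo, Vera, Finn, Tess, Zane; then Esme, Maya, Orla; then Mina.
That covers every other element, and nothing is given above Gita, so Gita is the highest age.

Gita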